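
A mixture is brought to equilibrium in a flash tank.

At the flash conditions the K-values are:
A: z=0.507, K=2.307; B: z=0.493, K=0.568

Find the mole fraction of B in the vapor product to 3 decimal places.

Rachford–Rice: g(ψ) = Σ zᵢ(Kᵢ−1)/(1+ψ(Kᵢ−1)) = 0.
g(0) = ΣzᵢKᵢ − 1 = 0.450 and g(1) = 1 − Σzᵢ/Kᵢ = -0.088, so a root lies in (0, 1).
Binary case is linear: z₁(K₁−1)(1+ψ(K₂−1)) + z₂(K₂−1)(1+ψ(K₁−1)) = 0
⇒ ψ = [z₁(K₁−1)+z₂(K₂−1)] / [−(K₁−1)(K₂−1)] = 0.4497/0.5646 = 0.796
Compositions from xᵢ = zᵢ/(1+ψ(Kᵢ−1)), yᵢ = Kᵢxᵢ:
  A: x = 0.248, y = 0.573
  B: x = 0.752, y = 0.427

y_B = 0.427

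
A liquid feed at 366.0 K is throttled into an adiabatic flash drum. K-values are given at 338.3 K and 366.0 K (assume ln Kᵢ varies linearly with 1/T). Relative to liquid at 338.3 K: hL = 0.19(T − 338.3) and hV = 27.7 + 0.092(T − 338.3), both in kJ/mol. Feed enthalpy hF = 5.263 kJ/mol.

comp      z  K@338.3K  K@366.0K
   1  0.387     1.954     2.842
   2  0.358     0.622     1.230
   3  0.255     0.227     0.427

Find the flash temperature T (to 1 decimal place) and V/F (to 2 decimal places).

Adiabatic flash: solve Rachford–Rice at each trial T, then check hF = ψ·hV(T) + (1−ψ)·hL(T).
  T = 338.3 K: K = (1.954, 0.622, 0.227), RR gives ψ = 0.068, H_out = 1.871 kJ/mol
  T = 366.0 K: K = (2.842, 1.230, 0.427), RR gives ψ = 0.960, H_out = 29.257 kJ/mol
  T = 352.1 K: K = (2.372, 0.885, 0.315), RR gives ψ = 0.511, H_out = 16.075 kJ/mol
  T = 345.2 K: K = (2.157, 0.745, 0.268), RR gives ψ = 0.290, H_out = 9.135 kJ/mol
  T = 341.8 K: K = (2.056, 0.682, 0.247), RR gives ψ = 0.181, H_out = 5.617 kJ/mol
  T = 340.1 K: K = (2.006, 0.652, 0.237), RR gives ψ = 0.126, H_out = 3.818 kJ/mol
Linear interpolation between T = 340.1 (H_out = 3.818) and T = 341.8 (H_out = 5.617) on hF = 5.263 gives T ≈ 341.5 K, at which ψ = 0.17.

T = 341.5 K, V/F = 0.17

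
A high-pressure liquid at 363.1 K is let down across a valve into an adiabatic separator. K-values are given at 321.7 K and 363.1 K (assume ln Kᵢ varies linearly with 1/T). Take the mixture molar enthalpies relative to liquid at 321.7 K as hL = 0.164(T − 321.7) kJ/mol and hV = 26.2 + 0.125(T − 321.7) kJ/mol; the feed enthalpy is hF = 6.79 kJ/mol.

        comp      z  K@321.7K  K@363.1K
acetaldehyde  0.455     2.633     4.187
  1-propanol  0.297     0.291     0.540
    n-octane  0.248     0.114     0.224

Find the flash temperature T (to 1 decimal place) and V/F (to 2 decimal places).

Adiabatic flash: solve Rachford–Rice at each trial T, then check hF = ψ·hV(T) + (1−ψ)·hL(T).
  T = 321.7 K: K = (2.633, 0.291, 0.114), RR gives ψ = 0.241, H_out = 6.310 kJ/mol
  T = 363.1 K: K = (4.187, 0.540, 0.224), RR gives ψ = 0.557, H_out = 20.481 kJ/mol
  T = 342.4 K: K = (3.367, 0.404, 0.163), RR gives ψ = 0.407, H_out = 13.730 kJ/mol
  T = 332.0 K: K = (2.987, 0.344, 0.137), RR gives ψ = 0.329, H_out = 10.167 kJ/mol
  T = 326.9 K: K = (2.809, 0.317, 0.125), RR gives ψ = 0.287, H_out = 8.313 kJ/mol
  T = 324.3 K: K = (2.720, 0.304, 0.120), RR gives ψ = 0.264, H_out = 7.328 kJ/mol
  T = 323.0 K: K = (2.676, 0.297, 0.117), RR gives ψ = 0.253, H_out = 6.824 kJ/mol
Linear interpolation between T = 321.7 (H_out = 6.310) and T = 323.0 (H_out = 6.824) on hF = 6.79 gives T ≈ 322.9 K, at which ψ = 0.25.

T = 322.9 K, V/F = 0.25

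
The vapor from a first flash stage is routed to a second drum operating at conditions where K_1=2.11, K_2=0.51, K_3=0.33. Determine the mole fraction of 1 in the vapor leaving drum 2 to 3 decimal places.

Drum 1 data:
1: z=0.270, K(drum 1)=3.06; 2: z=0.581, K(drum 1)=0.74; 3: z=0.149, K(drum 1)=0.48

y_1 (drum 2) = 0.674

Drum 1:
Rachford–Rice: g(ψ₁) = Σ zᵢ(Kᵢ−1)/(1+ψ₁(Kᵢ−1)) = 0.
g(0) = ΣzᵢKᵢ − 1 = 0.328 and g(1) = 1 − Σzᵢ/Kᵢ = -0.184, so a root lies in (0, 1).
Newton iteration, ψ₁⁰ = 0.5:
  ψ₁ = 0.500: g = -0.0043, g' = -0.404 → ψ₁ = 0.489
Converged at ψ₁ = 0.489.
Drum-1 compositions:
  1: x = 0.134, y = 0.411
  2: x = 0.666, y = 0.493
  3: x = 0.200, y = 0.096
Drum-2 feed = drum-1 vapor: z₂ = (0.4115, 0.4926, 0.0959).
Drum 2:
Let ψ₂ = V/F and solve Σ zᵢ(Kᵢ−1)/(1+ψ₂(Kᵢ−1)) = 0.
g(0) = ΣzᵢKᵢ − 1 = 0.151 and g(1) = 1 − Σzᵢ/Kᵢ = -0.452, so a root lies in (0, 1).
Iterate (Newton) starting at ψ₂ = 0.5:
  ψ₂ = 0.500: g = -0.1226, g' = -0.515 → ψ₂ = 0.262
  ψ₂ = 0.262: g = -0.0009, g' = -0.523 → ψ₂ = 0.260
Converged at ψ₂ = 0.260.
  1: x = 0.319, y = 0.674
  2: x = 0.565, y = 0.288
  3: x = 0.116, y = 0.038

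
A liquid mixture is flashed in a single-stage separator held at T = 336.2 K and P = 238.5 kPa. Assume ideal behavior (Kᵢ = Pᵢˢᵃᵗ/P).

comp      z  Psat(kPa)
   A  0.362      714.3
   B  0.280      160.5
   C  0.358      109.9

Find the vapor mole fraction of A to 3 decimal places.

y_A = 0.554

Raoult's law: Kᵢ = Pᵢˢᵃᵗ/P = Pᵢˢᵃᵗ/238.5.
  K_A = 714.3/238.5 = 2.99497, K_B = 160.5/238.5 = 0.67296, K_C = 109.9/238.5 = 0.46080
Rachford–Rice: g(β) = Σ zᵢ(Kᵢ−1)/(1+β(Kᵢ−1)) = 0.
Feasibility: ΣzᵢKᵢ = 1.438, Σzᵢ/Kᵢ = 1.314 — both > 1, two phases present.
Newton–Raphson from β = 0.5:
  β = 0.500: g = -0.0122, g' = -0.599 → β = 0.480
Converged at β = 0.480.
Compositions from xᵢ = zᵢ/(1+β(Kᵢ−1)), yᵢ = Kᵢxᵢ:
  A: x = 0.185, y = 0.554
  B: x = 0.332, y = 0.223
  C: x = 0.483, y = 0.223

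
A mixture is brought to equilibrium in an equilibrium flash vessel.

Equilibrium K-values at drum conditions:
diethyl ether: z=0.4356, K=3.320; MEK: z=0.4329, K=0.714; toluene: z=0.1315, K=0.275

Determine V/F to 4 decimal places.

Iterate (Newton) starting at V/F = 0.5:
  V/F = 0.5000: g = 0.17385, g' = -0.7208 → V/F = 0.7412
  V/F = 0.7412: g = 0.00842, g' = -0.6970 → V/F = 0.7533
  V/F = 0.7533: g = -0.00004, g' = -0.7036 → V/F = 0.7532
Converged at V/F = 0.7532.

V/F = 0.7532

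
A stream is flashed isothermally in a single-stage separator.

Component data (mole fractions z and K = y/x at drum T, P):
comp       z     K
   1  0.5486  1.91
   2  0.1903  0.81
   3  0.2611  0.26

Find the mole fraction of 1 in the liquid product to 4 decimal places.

Rachford–Rice: g(ψ) = Σ zᵢ(Kᵢ−1)/(1+ψ(Kᵢ−1)) = 0.
Feasibility: ΣzᵢKᵢ = 1.2699, Σzᵢ/Kᵢ = 1.5264 — both > 1, two phases present.
Newton–Raphson from ψ = 0.5:
  ψ = 0.5000: g = -0.00353, g' = -0.5832 → ψ = 0.4939
Converged at ψ = 0.4939.
Compositions from xᵢ = zᵢ/(1+ψ(Kᵢ−1)), yᵢ = Kᵢxᵢ:
  1: x = 0.3785, y = 0.7229
  2: x = 0.2100, y = 0.1701
  3: x = 0.4115, y = 0.1070

x_1 = 0.3785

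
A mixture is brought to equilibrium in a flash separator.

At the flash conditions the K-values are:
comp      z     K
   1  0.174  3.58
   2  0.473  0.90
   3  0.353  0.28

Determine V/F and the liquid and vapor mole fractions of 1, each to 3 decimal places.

Newton–Raphson from V/F = 0.3:
  V/F = 0.300: g = -0.1199, g' = -0.671 → V/F = 0.121
  V/F = 0.121: g = 0.0156, g' = -0.896 → V/F = 0.139
Converged at V/F = 0.139.
Compositions from xᵢ = zᵢ/(1+V/F(Kᵢ−1)), yᵢ = Kᵢxᵢ:
  1: x = 0.128, y = 0.458
  2: x = 0.480, y = 0.432
  3: x = 0.392, y = 0.110

V/F = 0.139, x_1 = 0.128, y_1 = 0.458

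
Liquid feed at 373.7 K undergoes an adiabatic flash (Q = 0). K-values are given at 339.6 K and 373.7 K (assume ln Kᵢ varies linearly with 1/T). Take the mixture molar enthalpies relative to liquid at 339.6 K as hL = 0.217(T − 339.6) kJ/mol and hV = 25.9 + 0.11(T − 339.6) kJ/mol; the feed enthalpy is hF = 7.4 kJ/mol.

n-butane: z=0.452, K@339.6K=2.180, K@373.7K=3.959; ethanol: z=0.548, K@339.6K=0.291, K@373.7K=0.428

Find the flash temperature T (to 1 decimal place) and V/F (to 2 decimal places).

T = 344.0 K, V/F = 0.25

Adiabatic flash: solve Rachford–Rice at each trial T, then check hF = ψ·hV(T) + (1−ψ)·hL(T).
  T = 339.6 K: K = (2.180, 0.291), RR gives ψ = 0.173, H_out = 4.484 kJ/mol
  T = 373.7 K: K = (3.959, 0.428), RR gives ψ = 0.605, H_out = 20.862 kJ/mol
  T = 356.6 K: K = (2.977, 0.356), RR gives ψ = 0.425, H_out = 13.916 kJ/mol
  T = 348.1 K: K = (2.557, 0.323), RR gives ψ = 0.315, H_out = 9.727 kJ/mol
  T = 343.9 K: K = (2.366, 0.307), RR gives ψ = 0.251, H_out = 7.313 kJ/mol
  T = 346.0 K: K = (2.460, 0.315), RR gives ψ = 0.284, H_out = 8.557 kJ/mol
Linear interpolation between T = 343.9 (H_out = 7.313) and T = 346.0 (H_out = 8.557) on hF = 7.4 gives T ≈ 344.0 K, at which ψ = 0.25.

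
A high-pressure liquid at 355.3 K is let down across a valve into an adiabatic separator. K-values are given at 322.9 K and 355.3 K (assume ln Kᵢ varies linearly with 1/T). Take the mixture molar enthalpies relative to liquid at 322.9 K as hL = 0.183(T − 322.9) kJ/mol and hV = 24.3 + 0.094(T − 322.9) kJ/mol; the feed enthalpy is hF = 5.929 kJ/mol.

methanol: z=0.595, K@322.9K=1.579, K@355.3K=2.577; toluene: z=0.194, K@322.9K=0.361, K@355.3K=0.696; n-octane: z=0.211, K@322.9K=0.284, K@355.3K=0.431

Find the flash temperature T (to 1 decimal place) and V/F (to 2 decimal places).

Adiabatic flash: solve Rachford–Rice at each trial T, then check hF = ψ·hV(T) + (1−ψ)·hL(T).
  T = 322.9 K: K = (1.579, 0.361, 0.284), RR gives ψ = 0.176, H_out = 4.283 kJ/mol
  T = 355.3 K: K = (2.577, 0.696, 0.431), RR gives ψ = 1.000, H_out = 27.346 kJ/mol
  T = 339.1 K: K = (2.041, 0.509, 0.353), RR gives ψ = 0.640, H_out = 17.598 kJ/mol
  T = 331.0 K: K = (1.801, 0.431, 0.318), RR gives ψ = 0.438, H_out = 11.820 kJ/mol
  T = 326.9 K: K = (1.686, 0.394, 0.300), RR gives ψ = 0.317, H_out = 8.334 kJ/mol
  T = 324.9 K: K = (1.632, 0.377, 0.292), RR gives ψ = 0.251, H_out = 6.409 kJ/mol
Linear interpolation between T = 322.9 (H_out = 4.283) and T = 324.9 (H_out = 6.409) on hF = 5.929 gives T ≈ 324.4 K, at which ψ = 0.23.

T = 324.4 K, V/F = 0.23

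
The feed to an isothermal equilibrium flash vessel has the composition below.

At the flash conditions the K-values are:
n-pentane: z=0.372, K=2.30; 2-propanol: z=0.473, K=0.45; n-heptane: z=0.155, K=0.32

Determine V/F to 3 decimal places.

Material balance + equilibrium reduce to Σ zᵢ(Kᵢ−1)/(1+V/F(Kᵢ−1)) = 0.
g(0) = ΣzᵢKᵢ − 1 = 0.118 and g(1) = 1 − Σzᵢ/Kᵢ = -0.697, so a root lies in (0, 1).
Newton–Raphson from V/F = 0.5:
  V/F = 0.500: g = -0.2254, g' = -0.668 → V/F = 0.162
  V/F = 0.162: g = -0.0048, g' = -0.692 → V/F = 0.155
Converged at V/F = 0.155.

V/F = 0.155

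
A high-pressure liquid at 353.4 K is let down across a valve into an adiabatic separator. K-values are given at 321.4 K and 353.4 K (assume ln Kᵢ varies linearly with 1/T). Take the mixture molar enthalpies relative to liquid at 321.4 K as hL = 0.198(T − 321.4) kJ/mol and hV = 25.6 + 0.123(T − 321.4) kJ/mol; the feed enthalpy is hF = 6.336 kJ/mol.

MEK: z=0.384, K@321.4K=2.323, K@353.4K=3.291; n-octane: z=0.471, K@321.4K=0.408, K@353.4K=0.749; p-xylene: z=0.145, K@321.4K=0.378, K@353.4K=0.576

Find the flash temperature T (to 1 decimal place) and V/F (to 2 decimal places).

T = 324.3 K, V/F = 0.23

Adiabatic flash: solve Rachford–Rice at each trial T, then check hF = ψ·hV(T) + (1−ψ)·hL(T).
  T = 321.4 K: K = (2.323, 0.408, 0.378), RR gives ψ = 0.175, H_out = 4.489 kJ/mol
  T = 353.4 K: K = (3.291, 0.749, 0.576), RR gives ψ = 1.000, H_out = 29.536 kJ/mol
  T = 337.4 K: K = (2.788, 0.561, 0.471), RR gives ψ = 0.488, H_out = 15.078 kJ/mol
  T = 329.4 K: K = (2.550, 0.480, 0.423), RR gives ψ = 0.323, H_out = 9.648 kJ/mol
  T = 325.4 K: K = (2.435, 0.443, 0.400), RR gives ψ = 0.248, H_out = 7.066 kJ/mol
  T = 323.4 K: K = (2.379, 0.425, 0.389), RR gives ψ = 0.212, H_out = 5.781 kJ/mol
Linear interpolation between T = 323.4 (H_out = 5.781) and T = 325.4 (H_out = 7.066) on hF = 6.336 gives T ≈ 324.3 K, at which ψ = 0.23.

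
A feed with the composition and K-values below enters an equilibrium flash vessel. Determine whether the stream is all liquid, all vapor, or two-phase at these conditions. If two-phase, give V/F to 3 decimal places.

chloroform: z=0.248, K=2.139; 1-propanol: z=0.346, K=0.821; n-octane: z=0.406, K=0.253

ΣzᵢKᵢ = 0.917; Σzᵢ/Kᵢ = 2.142.
Since ΣzᵢKᵢ < 1 the mixture is below its bubble point — single liquid phase.

all liquid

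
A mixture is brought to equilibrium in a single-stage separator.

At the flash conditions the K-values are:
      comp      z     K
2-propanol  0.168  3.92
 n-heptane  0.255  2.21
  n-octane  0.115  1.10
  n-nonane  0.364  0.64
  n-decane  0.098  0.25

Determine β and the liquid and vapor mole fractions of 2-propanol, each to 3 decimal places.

β = 0.715, x_2-propanol = 0.054, y_2-propanol = 0.213

Material balance + equilibrium reduce to Σ zᵢ(Kᵢ−1)/(1+β(Kᵢ−1)) = 0.
Feasibility: ΣzᵢKᵢ = 1.606, Σzᵢ/Kᵢ = 1.224 — both > 1, two phases present.
Newton iteration, β⁰ = 0.55:
  β = 0.550: g = 0.0959, g' = -0.580 → β = 0.715
Converged at β = 0.715.
Compositions from xᵢ = zᵢ/(1+β(Kᵢ−1)), yᵢ = Kᵢxᵢ:
  2-propanol: x = 0.054, y = 0.213
  n-heptane: x = 0.137, y = 0.302
  n-octane: x = 0.107, y = 0.118
  n-nonane: x = 0.490, y = 0.314
  n-decane: x = 0.211, y = 0.053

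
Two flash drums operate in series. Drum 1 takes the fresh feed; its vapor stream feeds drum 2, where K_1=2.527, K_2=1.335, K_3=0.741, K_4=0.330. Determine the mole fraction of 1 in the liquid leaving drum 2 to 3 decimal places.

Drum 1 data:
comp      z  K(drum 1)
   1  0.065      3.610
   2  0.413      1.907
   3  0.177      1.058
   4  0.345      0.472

x_1 (drum 2) = 0.064

Drum 1:
Newton iteration, ψ₁⁰ = 0.64:
  ψ₁ = 0.640: g = 0.0353, g' = -0.418 → ψ₁ = 0.724
Converged at ψ₁ = 0.724.
Drum-1 compositions:
  1: x = 0.023, y = 0.081
  2: x = 0.249, y = 0.476
  3: x = 0.170, y = 0.180
  4: x = 0.558, y = 0.263
Drum-2 feed = drum-1 vapor: z₂ = (0.0812, 0.4755, 0.1797, 0.2635).
Drum 2:
Iterate (Newton) starting at ψ₂ = 0.5:
  ψ₂ = 0.500: g = -0.1122, g' = -0.383 → ψ₂ = 0.208
  ψ₂ = 0.208: g = -0.0111, g' = -0.329 → ψ₂ = 0.174
Converged at ψ₂ = 0.174.
  1: x = 0.064, y = 0.162
  2: x = 0.449, y = 0.600
  3: x = 0.188, y = 0.139
  4: x = 0.298, y = 0.098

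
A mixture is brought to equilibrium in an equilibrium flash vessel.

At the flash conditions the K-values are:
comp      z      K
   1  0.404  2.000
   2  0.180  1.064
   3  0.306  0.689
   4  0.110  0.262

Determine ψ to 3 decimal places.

ψ = 0.602

Rachford–Rice: g(ψ) = Σ zᵢ(Kᵢ−1)/(1+ψ(Kᵢ−1)) = 0.
Check two-phase: ΣzᵢKᵢ = 1.239 > 1 and Σzᵢ/Kᵢ = 1.235 > 1, so g(0) = 0.239 > 0 and g(1) = -0.235 < 0.
Newton–Raphson from ψ = 0.5:
  ψ = 0.500: g = 0.0392, g' = -0.372 → ψ = 0.605
  ψ = 0.605: g = -0.0012, g' = -0.398 → ψ = 0.602
Converged at ψ = 0.602.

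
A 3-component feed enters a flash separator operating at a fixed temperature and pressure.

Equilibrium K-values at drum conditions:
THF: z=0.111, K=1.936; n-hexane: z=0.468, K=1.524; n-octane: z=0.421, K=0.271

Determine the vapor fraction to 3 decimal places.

ψ = 0.093

Newton iteration, ψ⁰ = 0.5:
  ψ = 0.500: g = -0.2178, g' = -0.680 → ψ = 0.180
  ψ = 0.180: g = -0.0400, g' = -0.475 → ψ = 0.095
  ψ = 0.095: g = -0.0008, g' = -0.457 → ψ = 0.093
Converged at ψ = 0.093.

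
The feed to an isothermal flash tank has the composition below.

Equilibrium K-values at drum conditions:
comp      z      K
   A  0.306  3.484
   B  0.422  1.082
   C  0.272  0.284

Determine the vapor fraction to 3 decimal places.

ψ = 0.596

Material balance + equilibrium reduce to Σ zᵢ(Kᵢ−1)/(1+ψ(Kᵢ−1)) = 0.
g(0) = ΣzᵢKᵢ − 1 = 0.600 and g(1) = 1 − Σzᵢ/Kᵢ = -0.436, so a root lies in (0, 1).
Newton–Raphson from ψ = 0.5:
  ψ = 0.500: g = 0.0689, g' = -0.717 → ψ = 0.596
Converged at ψ = 0.596.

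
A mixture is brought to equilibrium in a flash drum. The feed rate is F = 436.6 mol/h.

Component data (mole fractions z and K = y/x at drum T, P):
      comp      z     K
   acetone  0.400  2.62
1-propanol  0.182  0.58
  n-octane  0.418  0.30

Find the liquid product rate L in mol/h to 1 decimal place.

Material balance + equilibrium reduce to Σ zᵢ(Kᵢ−1)/(1+V/F(Kᵢ−1)) = 0.
g(0) = ΣzᵢKᵢ − 1 = 0.279 and g(1) = 1 − Σzᵢ/Kᵢ = -0.860, so a root lies in (0, 1).
Newton–Raphson from V/F = 0.5:
  V/F = 0.500: g = -0.1889, g' = -0.857 → V/F = 0.279
  V/F = 0.279: g = -0.0043, g' = -0.855 → V/F = 0.274
Converged at V/F = 0.274.
Then V = V/F·F = 0.2744·436.6 = 119.8 mol/h and L = F − V = 316.8 mol/h.

L = 316.8 mol/h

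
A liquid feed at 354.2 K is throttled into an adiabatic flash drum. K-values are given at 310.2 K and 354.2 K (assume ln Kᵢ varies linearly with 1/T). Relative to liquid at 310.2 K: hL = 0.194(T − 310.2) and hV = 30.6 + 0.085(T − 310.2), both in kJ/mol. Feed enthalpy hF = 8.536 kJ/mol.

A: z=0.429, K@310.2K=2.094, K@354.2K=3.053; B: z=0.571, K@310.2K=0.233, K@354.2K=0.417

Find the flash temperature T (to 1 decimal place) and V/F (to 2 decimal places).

Adiabatic flash: solve Rachford–Rice at each trial T, then check hF = ψ·hV(T) + (1−ψ)·hL(T).
  T = 310.2 K: K = (2.094, 0.233), RR gives ψ = 0.037, H_out = 1.144 kJ/mol
  T = 354.2 K: K = (3.053, 0.417), RR gives ψ = 0.458, H_out = 20.347 kJ/mol
  T = 332.2 K: K = (2.560, 0.318), RR gives ψ = 0.263, H_out = 11.681 kJ/mol
  T = 321.2 K: K = (2.323, 0.274), RR gives ψ = 0.159, H_out = 6.811 kJ/mol
  T = 326.7 K: K = (2.441, 0.295), RR gives ψ = 0.212, H_out = 9.319 kJ/mol
  T = 323.9 K: K = (2.381, 0.284), RR gives ψ = 0.186, H_out = 8.063 kJ/mol
  T = 325.3 K: K = (2.411, 0.290), RR gives ψ = 0.199, H_out = 8.696 kJ/mol
Linear interpolation between T = 323.9 (H_out = 8.063) and T = 325.3 (H_out = 8.696) on hF = 8.536 gives T ≈ 324.9 K, at which ψ = 0.20.

T = 324.9 K, V/F = 0.20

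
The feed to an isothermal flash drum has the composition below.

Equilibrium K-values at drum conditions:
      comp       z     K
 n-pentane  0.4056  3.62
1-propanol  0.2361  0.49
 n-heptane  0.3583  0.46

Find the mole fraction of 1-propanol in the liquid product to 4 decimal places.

x_1-propanol = 0.3261

Material balance + equilibrium reduce to Σ zᵢ(Kᵢ−1)/(1+ψ(Kᵢ−1)) = 0.
g(0) = ΣzᵢKᵢ − 1 = 0.7488 and g(1) = 1 − Σzᵢ/Kᵢ = -0.3728, so a root lies in (0, 1).
Iterate (Newton) starting at ψ = 0.5:
  ψ = 0.5000: g = 0.03336, g' = -0.8285 → ψ = 0.5403
  ψ = 0.5403: g = 0.00055, g' = -0.8025 → ψ = 0.5410
Converged at ψ = 0.5410.
Compositions from xᵢ = zᵢ/(1+ψ(Kᵢ−1)), yᵢ = Kᵢxᵢ:
  n-pentane: x = 0.1678, y = 0.6074
  1-propanol: x = 0.3261, y = 0.1598
  n-heptane: x = 0.5062, y = 0.2328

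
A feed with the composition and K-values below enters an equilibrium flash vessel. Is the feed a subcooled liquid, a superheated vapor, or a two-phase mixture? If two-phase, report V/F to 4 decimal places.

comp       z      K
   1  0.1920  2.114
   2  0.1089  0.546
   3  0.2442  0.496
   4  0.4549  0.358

ΣzᵢKᵢ = 0.7493; Σzᵢ/Kᵢ = 2.0533.
Since ΣzᵢKᵢ < 1 the mixture is below its bubble point — single liquid phase.

subcooled liquid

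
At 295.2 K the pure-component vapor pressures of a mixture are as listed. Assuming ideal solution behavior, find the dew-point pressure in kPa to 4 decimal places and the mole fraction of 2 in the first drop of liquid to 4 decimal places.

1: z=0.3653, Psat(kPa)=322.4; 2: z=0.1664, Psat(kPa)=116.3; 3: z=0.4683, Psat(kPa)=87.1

Pdew = 125.9378 kPa, x_2 = 0.1802

At the dew point ψ → 1, so Σzᵢ/Kᵢ = 1 with Kᵢ = Pᵢˢᵃᵗ/P ⇒ 1/P = Σzᵢ/Pᵢˢᵃᵗ.
1/P = 0.3653/322.4 + 0.1664/116.3 + 0.4683/87.1 = 0.0079404 ⇒ P = 125.9378 kPa
xᵢ = zᵢP/Pᵢˢᵃᵗ ⇒ x_2 = 0.1664·125.9378/116.3 = 0.1802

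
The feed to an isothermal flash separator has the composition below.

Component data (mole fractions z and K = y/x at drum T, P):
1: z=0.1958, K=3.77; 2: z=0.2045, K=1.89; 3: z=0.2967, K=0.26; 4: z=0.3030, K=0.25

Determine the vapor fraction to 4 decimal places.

Newton–Raphson from ψ = 0.4:
  ψ = 0.4000: g = -0.24500, g' = -1.1018 → ψ = 0.1776
  ψ = 0.1776: g = 0.00569, g' = -1.2378 → ψ = 0.1822
  ψ = 0.1822: g = 0.00002, g' = -1.2291 → ψ = 0.1823
Converged at ψ = 0.1823.

ψ = 0.1823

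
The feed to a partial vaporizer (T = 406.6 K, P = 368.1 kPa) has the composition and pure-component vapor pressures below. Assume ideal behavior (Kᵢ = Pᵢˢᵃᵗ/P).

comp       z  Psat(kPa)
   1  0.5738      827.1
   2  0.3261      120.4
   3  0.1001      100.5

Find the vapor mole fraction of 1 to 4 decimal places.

Raoult's law: Kᵢ = Pᵢˢᵃᵗ/P = Pᵢˢᵃᵗ/368.1.
  K_1 = 827.1/368.1 = 2.246944, K_2 = 120.4/368.1 = 0.327085, K_3 = 100.5/368.1 = 0.273024
Material balance + equilibrium reduce to Σ zᵢ(Kᵢ−1)/(1+V/F(Kᵢ−1)) = 0.
g(0) = ΣzᵢKᵢ − 1 = 0.4233 and g(1) = 1 − Σzᵢ/Kᵢ = -0.6190, so a root lies in (0, 1).
Newton–Raphson from V/F = 0.5:
  V/F = 0.5000: g = -0.00431, g' = -0.8045 → V/F = 0.4946
Converged at V/F = 0.4946.
Compositions from xᵢ = zᵢ/(1+V/F(Kᵢ−1)), yᵢ = Kᵢxᵢ:
  1: x = 0.3549, y = 0.7974
  2: x = 0.4888, y = 0.1599
  3: x = 0.1563, y = 0.0427

y_1 = 0.7974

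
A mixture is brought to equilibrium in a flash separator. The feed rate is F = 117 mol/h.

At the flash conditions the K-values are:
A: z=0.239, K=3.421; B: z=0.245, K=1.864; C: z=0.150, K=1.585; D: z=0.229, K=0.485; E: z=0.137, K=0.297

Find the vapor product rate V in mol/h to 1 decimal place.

V = 87.6 mol/h

Rachford–Rice: g(ψ) = Σ zᵢ(Kᵢ−1)/(1+ψ(Kᵢ−1)) = 0.
g(0) = ΣzᵢKᵢ − 1 = 0.664 and g(1) = 1 − Σzᵢ/Kᵢ = -0.229, so a root lies in (0, 1).
Newton–Raphson from ψ = 0.31:
  ψ = 0.310: g = 0.3083, g' = -0.804 → ψ = 0.693
  ψ = 0.693: g = 0.0396, g' = -0.697 → ψ = 0.750
  ψ = 0.750: g = -0.0009, g' = -0.733 → ψ = 0.749
Converged at ψ = 0.749.
Then V = ψ·F = 0.7487·117 = 87.6 mol/h and L = F − V = 29.4 mol/h.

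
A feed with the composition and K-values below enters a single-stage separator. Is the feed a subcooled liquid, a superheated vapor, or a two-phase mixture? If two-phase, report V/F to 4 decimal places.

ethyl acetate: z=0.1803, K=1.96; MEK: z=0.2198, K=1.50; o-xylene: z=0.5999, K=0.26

subcooled liquid

ΣzᵢKᵢ = 0.8391; Σzᵢ/Kᵢ = 2.5458.
Since ΣzᵢKᵢ < 1 the mixture is below its bubble point — single liquid phase.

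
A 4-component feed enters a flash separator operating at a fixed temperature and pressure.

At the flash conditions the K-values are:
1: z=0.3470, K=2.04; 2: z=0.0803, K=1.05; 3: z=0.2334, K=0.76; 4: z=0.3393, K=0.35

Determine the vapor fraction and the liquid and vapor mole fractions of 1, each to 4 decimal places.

Newton iteration, ψ⁰ = 0.68:
  ψ = 0.6800: g = -0.24691, g' = -0.6086 → ψ = 0.2743
  ψ = 0.2743: g = -0.04361, g' = -0.4551 → ψ = 0.1785
  ψ = 0.1785: g = 0.00036, g' = -0.4653 → ψ = 0.1792
Converged at ψ = 0.1792.
Compositions from xᵢ = zᵢ/(1+ψ(Kᵢ−1)), yᵢ = Kᵢxᵢ:
  1: x = 0.2925, y = 0.5967
  2: x = 0.0796, y = 0.0836
  3: x = 0.2439, y = 0.1854
  4: x = 0.3840, y = 0.1344

ψ = 0.1792, x_1 = 0.2925, y_1 = 0.5967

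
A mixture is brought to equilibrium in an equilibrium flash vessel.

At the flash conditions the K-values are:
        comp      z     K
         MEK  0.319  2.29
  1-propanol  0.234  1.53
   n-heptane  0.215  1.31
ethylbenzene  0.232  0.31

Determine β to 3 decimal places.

β = 0.780

Newton iteration, β⁰ = 0.52:
  β = 0.520: g = 0.1513, g' = -0.515 → β = 0.814
  β = 0.814: g = -0.0246, g' = -0.746 → β = 0.781
  β = 0.781: g = -0.0008, g' = -0.698 → β = 0.780
Converged at β = 0.780.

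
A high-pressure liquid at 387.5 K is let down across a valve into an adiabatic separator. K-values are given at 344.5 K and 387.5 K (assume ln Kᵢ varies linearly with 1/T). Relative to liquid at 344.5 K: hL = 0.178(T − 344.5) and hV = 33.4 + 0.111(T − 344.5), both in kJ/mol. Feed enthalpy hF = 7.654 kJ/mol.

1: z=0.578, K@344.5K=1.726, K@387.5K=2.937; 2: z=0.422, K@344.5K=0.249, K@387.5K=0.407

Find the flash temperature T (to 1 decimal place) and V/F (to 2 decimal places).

Adiabatic flash: solve Rachford–Rice at each trial T, then check hF = ψ·hV(T) + (1−ψ)·hL(T).
  T = 344.5 K: K = (1.726, 0.249), RR gives ψ = 0.188, H_out = 6.292 kJ/mol
  T = 387.5 K: K = (2.937, 0.407), RR gives ψ = 0.757, H_out = 30.752 kJ/mol
  T = 366.0 K: K = (2.287, 0.323), RR gives ψ = 0.526, H_out = 20.632 kJ/mol
  T = 355.2 K: K = (1.994, 0.285), RR gives ψ = 0.383, H_out = 14.432 kJ/mol
  T = 349.9 K: K = (1.858, 0.267), RR gives ψ = 0.297, H_out = 10.758 kJ/mol
  T = 347.2 K: K = (1.792, 0.258), RR gives ψ = 0.246, H_out = 8.637 kJ/mol
  T = 345.9 K: K = (1.760, 0.254), RR gives ψ = 0.219, H_out = 7.539 kJ/mol
Linear interpolation between T = 345.9 (H_out = 7.539) and T = 347.2 (H_out = 8.637) on hF = 7.654 gives T ≈ 346.0 K, at which ψ = 0.22.

T = 346.0 K, V/F = 0.22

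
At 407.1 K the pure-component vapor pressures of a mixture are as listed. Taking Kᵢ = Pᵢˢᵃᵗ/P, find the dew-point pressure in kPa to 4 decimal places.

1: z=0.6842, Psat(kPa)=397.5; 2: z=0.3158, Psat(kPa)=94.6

Pdew = 197.6470 kPa

At the dew point ψ → 1, so Σzᵢ/Kᵢ = 1 with Kᵢ = Pᵢˢᵃᵗ/P ⇒ 1/P = Σzᵢ/Pᵢˢᵃᵗ.
1/P = 0.6842/397.5 + 0.3158/94.6 = 0.0050595 ⇒ P = 197.6470 kPa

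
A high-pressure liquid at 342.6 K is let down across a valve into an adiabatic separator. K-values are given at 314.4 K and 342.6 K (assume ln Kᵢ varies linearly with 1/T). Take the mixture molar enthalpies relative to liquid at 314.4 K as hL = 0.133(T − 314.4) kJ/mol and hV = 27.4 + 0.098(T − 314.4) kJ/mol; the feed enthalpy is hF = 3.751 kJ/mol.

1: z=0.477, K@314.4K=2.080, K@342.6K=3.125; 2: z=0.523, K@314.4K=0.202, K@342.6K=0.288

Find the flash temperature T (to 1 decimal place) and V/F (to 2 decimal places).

Adiabatic flash: solve Rachford–Rice at each trial T, then check hF = ψ·hV(T) + (1−ψ)·hL(T).
  T = 314.4 K: K = (2.080, 0.202), RR gives ψ = 0.113, H_out = 3.109 kJ/mol
  T = 342.6 K: K = (3.125, 0.288), RR gives ψ = 0.424, H_out = 14.945 kJ/mol
  T = 328.5 K: K = (2.572, 0.243), RR gives ψ = 0.297, H_out = 9.878 kJ/mol
  T = 321.4 K: K = (2.317, 0.222), RR gives ψ = 0.216, H_out = 6.790 kJ/mol
  T = 317.9 K: K = (2.196, 0.212), RR gives ψ = 0.168, H_out = 5.049 kJ/mol
  T = 316.1 K: K = (2.136, 0.207), RR gives ψ = 0.141, H_out = 4.080 kJ/mol
Linear interpolation between T = 314.4 (H_out = 3.109) and T = 316.1 (H_out = 4.080) on hF = 3.751 gives T ≈ 315.5 K, at which ψ = 0.13.

T = 315.5 K, V/F = 0.13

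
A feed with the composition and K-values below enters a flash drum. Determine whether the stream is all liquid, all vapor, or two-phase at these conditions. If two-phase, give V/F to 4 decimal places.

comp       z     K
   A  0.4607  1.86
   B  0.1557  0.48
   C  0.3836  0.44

ΣzᵢKᵢ = 1.1004; Σzᵢ/Kᵢ = 1.4439.
Both exceed 1, so a two-phase solution exists.
Let ψ = V/F and solve Σ zᵢ(Kᵢ−1)/(1+ψ(Kᵢ−1)) = 0.
Iterate (Newton) starting at ψ = 0.69:
  ψ = 0.6900: g = -0.22771, g' = -0.5561 → ψ = 0.2805
  ψ = 0.2805: g = -0.03045, g' = -0.4482 → ψ = 0.2126
  ψ = 0.2126: g = 0.00009, g' = -0.4518 → ψ = 0.2128
Converged at ψ = 0.2128.

two-phase, V/F = 0.2128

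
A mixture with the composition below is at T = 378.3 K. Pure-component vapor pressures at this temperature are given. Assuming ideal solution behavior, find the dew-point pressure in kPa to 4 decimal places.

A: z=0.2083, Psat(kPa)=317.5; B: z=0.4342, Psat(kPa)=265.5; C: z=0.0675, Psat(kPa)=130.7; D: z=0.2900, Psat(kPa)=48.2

Pdew = 113.3207 kPa

At the dew point ψ → 1, so Σzᵢ/Kᵢ = 1 with Kᵢ = Pᵢˢᵃᵗ/P ⇒ 1/P = Σzᵢ/Pᵢˢᵃᵗ.
1/P = 0.2083/317.5 + 0.4342/265.5 + 0.0675/130.7 + 0.2900/48.2 = 0.0088245 ⇒ P = 113.3207 kPa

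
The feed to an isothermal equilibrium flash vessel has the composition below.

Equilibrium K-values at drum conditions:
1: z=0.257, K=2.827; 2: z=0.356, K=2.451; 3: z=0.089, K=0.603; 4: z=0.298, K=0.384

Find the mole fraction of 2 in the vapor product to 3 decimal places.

y_2 = 0.398

Material balance + equilibrium reduce to Σ zᵢ(Kᵢ−1)/(1+ψ(Kᵢ−1)) = 0.
Feasibility: ΣzᵢKᵢ = 1.767, Σzᵢ/Kᵢ = 1.160 — both > 1, two phases present.
Newton iteration, ψ⁰ = 0.34:
  ψ = 0.340: g = 0.3625, g' = -0.862 → ψ = 0.760
  ψ = 0.760: g = 0.0462, g' = -0.749 → ψ = 0.822
  ψ = 0.822: g = -0.0011, g' = -0.788 → ψ = 0.821
Converged at ψ = 0.821.
Compositions from xᵢ = zᵢ/(1+ψ(Kᵢ−1)), yᵢ = Kᵢxᵢ:
  1: x = 0.103, y = 0.291
  2: x = 0.162, y = 0.398
  3: x = 0.132, y = 0.080
  4: x = 0.603, y = 0.231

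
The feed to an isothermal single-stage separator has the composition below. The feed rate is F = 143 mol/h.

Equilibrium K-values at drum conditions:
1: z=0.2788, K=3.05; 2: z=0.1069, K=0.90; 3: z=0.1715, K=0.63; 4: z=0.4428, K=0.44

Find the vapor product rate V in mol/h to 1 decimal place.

Iterate (Newton) starting at ψ = 0.5:
  ψ = 0.5000: g = -0.15127, g' = -0.5901 → ψ = 0.2437
  ψ = 0.2437: g = 0.01330, g' = -0.7368 → ψ = 0.2617
  ψ = 0.2617: g = 0.00018, g' = -0.7168 → ψ = 0.2620
Converged at ψ = 0.2620.
Then V = ψ·F = 0.2620·143 = 37.5 mol/h and L = F − V = 105.5 mol/h.

V = 37.5 mol/h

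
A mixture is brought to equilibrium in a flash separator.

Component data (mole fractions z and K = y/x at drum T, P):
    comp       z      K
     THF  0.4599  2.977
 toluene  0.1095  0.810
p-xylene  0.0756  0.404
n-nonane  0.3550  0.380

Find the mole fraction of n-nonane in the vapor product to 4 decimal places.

Let β = V/F and solve Σ zᵢ(Kᵢ−1)/(1+β(Kᵢ−1)) = 0.
Check two-phase: ΣzᵢKᵢ = 1.6233 > 1 and Σzᵢ/Kᵢ = 1.4110 > 1, so g(0) = 0.6233 > 0 and g(1) = -0.4110 < 0.
Iterate (Newton) starting at β = 0.5:
  β = 0.5000: g = 0.05108, g' = -0.8005 → β = 0.5638
  β = 0.5638: g = 0.00041, g' = -0.7904 → β = 0.5643
Converged at β = 0.5643.
Compositions from xᵢ = zᵢ/(1+β(Kᵢ−1)), yᵢ = Kᵢxᵢ:
  THF: x = 0.2174, y = 0.6471
  toluene: x = 0.1227, y = 0.0993
  p-xylene: x = 0.1139, y = 0.0460
  n-nonane: x = 0.5461, y = 0.2075

y_n-nonane = 0.2075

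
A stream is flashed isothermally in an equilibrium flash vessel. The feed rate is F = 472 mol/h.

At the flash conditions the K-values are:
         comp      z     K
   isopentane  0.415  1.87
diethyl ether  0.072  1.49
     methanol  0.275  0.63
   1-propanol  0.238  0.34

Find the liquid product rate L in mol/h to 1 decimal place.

L = 322.8 mol/h

Rachford–Rice: g(ψ) = Σ zᵢ(Kᵢ−1)/(1+ψ(Kᵢ−1)) = 0.
Feasibility: ΣzᵢKᵢ = 1.137, Σzᵢ/Kᵢ = 1.407 — both > 1, two phases present.
Newton iteration, ψ⁰ = 0.31:
  ψ = 0.310: g = 0.0026, g' = -0.420 → ψ = 0.316
Converged at ψ = 0.316.
Then V = ψ·F = 0.3161·472 = 149.2 mol/h and L = F − V = 322.8 mol/h.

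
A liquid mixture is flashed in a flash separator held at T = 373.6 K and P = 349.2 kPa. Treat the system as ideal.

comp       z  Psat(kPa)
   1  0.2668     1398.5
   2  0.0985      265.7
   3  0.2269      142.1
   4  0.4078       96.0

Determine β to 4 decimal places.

Raoult's law: Kᵢ = Pᵢˢᵃᵗ/P = Pᵢˢᵃᵗ/349.2.
  K_1 = 1398.5/349.2 = 4.004868, K_2 = 265.7/349.2 = 0.760882, K_3 = 142.1/349.2 = 0.406930, K_4 = 96.0/349.2 = 0.274914
Rachford–Rice: g(β) = Σ zᵢ(Kᵢ−1)/(1+β(Kᵢ−1)) = 0.
Check two-phase: ΣzᵢKᵢ = 1.3479 > 1 and Σzᵢ/Kᵢ = 2.2370 > 1, so g(0) = 0.3479 > 0 and g(1) = -1.2370 < 0.
Newton iteration, β⁰ = 0.64:
  β = 0.6400: g = -0.52216, g' = -1.2435 → β = 0.2201
  β = 0.2201: g = -0.04892, g' = -1.2882 → β = 0.1821
  β = 0.1821: g = 0.00198, g' = -1.3973 → β = 0.1835
Converged at β = 0.1835.

β = 0.1835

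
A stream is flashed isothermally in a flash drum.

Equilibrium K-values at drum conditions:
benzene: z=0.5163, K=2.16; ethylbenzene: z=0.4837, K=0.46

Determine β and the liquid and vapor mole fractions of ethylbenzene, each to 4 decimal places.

β = 0.5391, x_ethylbenzene = 0.6824, y_ethylbenzene = 0.3139

Let β = V/F and solve Σ zᵢ(Kᵢ−1)/(1+β(Kᵢ−1)) = 0.
g(0) = ΣzᵢKᵢ − 1 = 0.3377 and g(1) = 1 − Σzᵢ/Kᵢ = -0.2905, so a root lies in (0, 1).
Newton–Raphson from β = 0.5:
  β = 0.5000: g = 0.02125, g' = -0.5430 → β = 0.5391
Converged at β = 0.5391.
Compositions from xᵢ = zᵢ/(1+β(Kᵢ−1)), yᵢ = Kᵢxᵢ:
  benzene: x = 0.3176, y = 0.6861
  ethylbenzene: x = 0.6824, y = 0.3139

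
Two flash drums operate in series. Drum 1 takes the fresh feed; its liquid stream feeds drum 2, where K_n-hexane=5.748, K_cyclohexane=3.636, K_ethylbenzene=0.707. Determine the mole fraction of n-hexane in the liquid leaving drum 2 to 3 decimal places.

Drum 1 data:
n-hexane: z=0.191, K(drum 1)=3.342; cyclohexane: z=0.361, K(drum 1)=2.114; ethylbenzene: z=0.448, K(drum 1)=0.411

x_n-hexane (drum 2) = 0.017

Drum 1:
Material balance + equilibrium reduce to Σ zᵢ(Kᵢ−1)/(1+ψ₁(Kᵢ−1)) = 0.
Check two-phase: ΣzᵢKᵢ = 1.586 > 1 and Σzᵢ/Kᵢ = 1.318 > 1, so g(0) = 0.586 > 0 and g(1) = -0.318 < 0.
Newton iteration, ψ₁⁰ = 0.5:
  ψ₁ = 0.500: g = 0.0903, g' = -0.719 → ψ₁ = 0.626
Converged at ψ₁ = 0.626.
Drum-1 compositions:
  n-hexane: x = 0.077, y = 0.259
  cyclohexane: x = 0.213, y = 0.449
  ethylbenzene: x = 0.710, y = 0.292
Drum-2 feed = drum-1 liquid: z₂ = (0.0774, 0.2126, 0.7100).
Drum 2:
Newton iteration, ψ₂⁰ = 0.5:
  ψ₂ = 0.500: g = 0.1070, g' = -0.512 → ψ₂ = 0.709
  ψ₂ = 0.709: g = 0.0170, g' = -0.368 → ψ₂ = 0.755
  ψ₂ = 0.755: g = 0.0005, g' = -0.349 → ψ₂ = 0.756
Converged at ψ₂ = 0.756.
  n-hexane: x = 0.017, y = 0.097
  cyclohexane: x = 0.071, y = 0.258
  ethylbenzene: x = 0.912, y = 0.645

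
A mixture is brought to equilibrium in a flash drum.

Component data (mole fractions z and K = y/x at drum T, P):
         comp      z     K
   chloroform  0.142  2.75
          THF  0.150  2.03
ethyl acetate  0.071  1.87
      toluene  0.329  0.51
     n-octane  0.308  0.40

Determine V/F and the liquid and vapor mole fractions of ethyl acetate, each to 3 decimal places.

V/F = 0.163, x_ethyl acetate = 0.062, y_ethyl acetate = 0.116

Material balance + equilibrium reduce to Σ zᵢ(Kᵢ−1)/(1+V/F(Kᵢ−1)) = 0.
Feasibility: ΣzᵢKᵢ = 1.119, Σzᵢ/Kᵢ = 1.579 — both > 1, two phases present.
Iterate (Newton) starting at V/F = 0.5:
  V/F = 0.500: g = -0.2000, g' = -0.584 → V/F = 0.158
  V/F = 0.158: g = 0.0032, g' = -0.655 → V/F = 0.163
Converged at V/F = 0.163.
Compositions from xᵢ = zᵢ/(1+V/F(Kᵢ−1)), yᵢ = Kᵢxᵢ:
  chloroform: x = 0.111, y = 0.304
  THF: x = 0.128, y = 0.261
  ethyl acetate: x = 0.062, y = 0.116
  toluene: x = 0.357, y = 0.182
  n-octane: x = 0.341, y = 0.137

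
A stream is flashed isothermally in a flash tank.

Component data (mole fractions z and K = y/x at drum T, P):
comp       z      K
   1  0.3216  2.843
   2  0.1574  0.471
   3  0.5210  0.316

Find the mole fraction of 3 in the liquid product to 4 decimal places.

Let ψ = V/F and solve Σ zᵢ(Kᵢ−1)/(1+ψ(Kᵢ−1)) = 0.
Feasibility: ΣzᵢKᵢ = 1.1531, Σzᵢ/Kᵢ = 2.0960 — both > 1, two phases present.
Iterate (Newton) starting at ψ = 0.5:
  ψ = 0.5000: g = -0.34633, g' = -0.9403 → ψ = 0.1317
  ψ = 0.1317: g = -0.00417, g' = -1.0527 → ψ = 0.1277
Converged at ψ = 0.1277.
Compositions from xᵢ = zᵢ/(1+ψ(Kᵢ−1)), yᵢ = Kᵢxᵢ:
  1: x = 0.2603, y = 0.7401
  2: x = 0.1688, y = 0.0795
  3: x = 0.5709, y = 0.1804

x_3 = 0.5709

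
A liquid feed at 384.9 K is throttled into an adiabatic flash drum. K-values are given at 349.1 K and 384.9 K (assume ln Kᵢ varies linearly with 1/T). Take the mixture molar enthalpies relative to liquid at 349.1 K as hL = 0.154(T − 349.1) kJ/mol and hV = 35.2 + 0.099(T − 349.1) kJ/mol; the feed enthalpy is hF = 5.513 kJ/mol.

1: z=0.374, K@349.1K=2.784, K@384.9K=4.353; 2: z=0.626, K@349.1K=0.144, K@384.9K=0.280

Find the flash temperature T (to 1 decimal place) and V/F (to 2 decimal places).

T = 354.7 K, V/F = 0.13

Adiabatic flash: solve Rachford–Rice at each trial T, then check hF = ψ·hV(T) + (1−ψ)·hL(T).
  T = 349.1 K: K = (2.784, 0.144), RR gives ψ = 0.086, H_out = 3.028 kJ/mol
  T = 384.9 K: K = (4.353, 0.280), RR gives ψ = 0.333, H_out = 16.571 kJ/mol
  T = 367.0 K: K = (3.519, 0.204), RR gives ψ = 0.221, H_out = 10.333 kJ/mol
  T = 358.1 K: K = (3.141, 0.172), RR gives ψ = 0.160, H_out = 6.923 kJ/mol
  T = 353.6 K: K = (2.960, 0.158), RR gives ψ = 0.125, H_out = 5.047 kJ/mol
  T = 355.9 K: K = (3.052, 0.165), RR gives ψ = 0.143, H_out = 6.022 kJ/mol
Linear interpolation between T = 353.6 (H_out = 5.047) and T = 355.9 (H_out = 6.022) on hF = 5.513 gives T ≈ 354.7 K, at which ψ = 0.13.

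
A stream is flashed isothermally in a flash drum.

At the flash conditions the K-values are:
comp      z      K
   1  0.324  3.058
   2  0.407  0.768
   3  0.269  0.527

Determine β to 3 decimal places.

β = 0.626

Iterate (Newton) starting at β = 0.4:
  β = 0.400: g = 0.1047, g' = -0.531 → β = 0.597
  β = 0.597: g = 0.0122, g' = -0.423 → β = 0.626
Converged at β = 0.626.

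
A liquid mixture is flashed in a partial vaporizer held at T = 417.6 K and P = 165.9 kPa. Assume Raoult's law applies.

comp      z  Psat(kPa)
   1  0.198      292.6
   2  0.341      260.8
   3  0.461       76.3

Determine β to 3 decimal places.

Raoult's law: Kᵢ = Pᵢˢᵃᵗ/P = Pᵢˢᵃᵗ/165.9.
  K_1 = 292.6/165.9 = 1.76371, K_2 = 260.8/165.9 = 1.57203, K_3 = 76.3/165.9 = 0.45992
Material balance + equilibrium reduce to Σ zᵢ(Kᵢ−1)/(1+β(Kᵢ−1)) = 0.
Check two-phase: ΣzᵢKᵢ = 1.097 > 1 and Σzᵢ/Kᵢ = 1.332 > 1, so g(0) = 0.097 > 0 and g(1) = -0.332 < 0.
Newton–Raphson from β = 0.49:
  β = 0.490: g = -0.0762, g' = -0.378 → β = 0.288
  β = 0.288: g = -0.0036, g' = -0.348 → β = 0.278
Converged at β = 0.278.

β = 0.278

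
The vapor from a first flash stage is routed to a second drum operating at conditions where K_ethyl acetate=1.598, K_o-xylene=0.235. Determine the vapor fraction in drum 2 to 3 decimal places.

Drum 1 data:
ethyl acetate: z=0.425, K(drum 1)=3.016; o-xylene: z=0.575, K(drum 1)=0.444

Drum 1:
Rachford–Rice: g(ψ₁) = Σ zᵢ(Kᵢ−1)/(1+ψ₁(Kᵢ−1)) = 0.
g(0) = ΣzᵢKᵢ − 1 = 0.537 and g(1) = 1 − Σzᵢ/Kᵢ = -0.436, so a root lies in (0, 1).
Binary case is linear: z₁(K₁−1)(1+ψ₁(K₂−1)) + z₂(K₂−1)(1+ψ₁(K₁−1)) = 0
⇒ ψ₁ = [z₁(K₁−1)+z₂(K₂−1)] / [−(K₁−1)(K₂−1)] = 0.5371/1.1209 = 0.479
Drum-1 compositions:
  ethyl acetate: x = 0.216, y = 0.652
  o-xylene: x = 0.784, y = 0.348
Drum-2 feed = drum-1 vapor: z₂ = (0.6520, 0.3480).
Drum 2:
Binary case is linear: z₁(K₁−1)(1+ψ₂(K₂−1)) + z₂(K₂−1)(1+ψ₂(K₁−1)) = 0
⇒ ψ₂ = [z₁(K₁−1)+z₂(K₂−1)] / [−(K₁−1)(K₂−1)] = 0.1237/0.4575 = 0.270
  ethyl acetate: x = 0.561, y = 0.897
  o-xylene: x = 0.439, y = 0.103

V/F (drum 2) = 0.270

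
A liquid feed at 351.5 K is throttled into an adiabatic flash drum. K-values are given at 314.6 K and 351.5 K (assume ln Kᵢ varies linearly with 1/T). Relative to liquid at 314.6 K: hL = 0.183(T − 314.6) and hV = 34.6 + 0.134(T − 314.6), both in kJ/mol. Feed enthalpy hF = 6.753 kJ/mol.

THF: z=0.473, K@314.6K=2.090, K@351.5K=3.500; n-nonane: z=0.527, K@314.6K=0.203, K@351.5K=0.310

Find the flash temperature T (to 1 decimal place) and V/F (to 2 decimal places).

T = 318.8 K, V/F = 0.17

Adiabatic flash: solve Rachford–Rice at each trial T, then check hF = ψ·hV(T) + (1−ψ)·hL(T).
  T = 314.6 K: K = (2.090, 0.203), RR gives ψ = 0.110, H_out = 3.806 kJ/mol
  T = 351.5 K: K = (3.500, 0.310), RR gives ψ = 0.475, H_out = 22.319 kJ/mol
  T = 333.1 K: K = (2.745, 0.254), RR gives ψ = 0.332, H_out = 14.575 kJ/mol
  T = 323.9 K: K = (2.407, 0.228), RR gives ψ = 0.238, H_out = 9.827 kJ/mol
  T = 319.2 K: K = (2.243, 0.215), RR gives ψ = 0.179, H_out = 6.987 kJ/mol
  T = 316.9 K: K = (2.166, 0.209), RR gives ψ = 0.146, H_out = 5.455 kJ/mol
Linear interpolation between T = 316.9 (H_out = 5.455) and T = 319.2 (H_out = 6.987) on hF = 6.753 gives T ≈ 318.8 K, at which ψ = 0.17.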